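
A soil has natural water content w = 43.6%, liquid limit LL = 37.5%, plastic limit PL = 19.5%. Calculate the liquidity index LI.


Result: 1.339

Derivation:
First compute the plasticity index:
PI = LL - PL = 37.5 - 19.5 = 18.0
Then compute the liquidity index:
LI = (w - PL) / PI
LI = (43.6 - 19.5) / 18.0
LI = 1.339


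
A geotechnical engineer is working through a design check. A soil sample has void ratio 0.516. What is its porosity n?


Using the relation n = e / (1 + e)
n = 0.516 / (1 + 0.516)
n = 0.516 / 1.516
n = 0.3404


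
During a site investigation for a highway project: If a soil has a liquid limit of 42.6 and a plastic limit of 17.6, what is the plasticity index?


Using PI = LL - PL
PI = 42.6 - 17.6
PI = 25.0


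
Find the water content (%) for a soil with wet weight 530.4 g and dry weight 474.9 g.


Result: 11.69 %

Derivation:
Using w = (m_wet - m_dry) / m_dry * 100
m_wet - m_dry = 530.4 - 474.9 = 55.5 g
w = 55.5 / 474.9 * 100
w = 11.69 %


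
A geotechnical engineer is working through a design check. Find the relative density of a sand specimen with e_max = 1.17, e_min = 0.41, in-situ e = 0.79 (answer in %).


Using Dr = (e_max - e) / (e_max - e_min) * 100
e_max - e = 1.17 - 0.79 = 0.38
e_max - e_min = 1.17 - 0.41 = 0.76
Dr = 0.38 / 0.76 * 100
Dr = 50.0 %


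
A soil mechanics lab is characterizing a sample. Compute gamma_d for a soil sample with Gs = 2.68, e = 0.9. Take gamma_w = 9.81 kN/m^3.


Using gamma_d = Gs * gamma_w / (1 + e)
gamma_d = 2.68 * 9.81 / (1 + 0.9)
gamma_d = 2.68 * 9.81 / 1.9
gamma_d = 13.837 kN/m^3


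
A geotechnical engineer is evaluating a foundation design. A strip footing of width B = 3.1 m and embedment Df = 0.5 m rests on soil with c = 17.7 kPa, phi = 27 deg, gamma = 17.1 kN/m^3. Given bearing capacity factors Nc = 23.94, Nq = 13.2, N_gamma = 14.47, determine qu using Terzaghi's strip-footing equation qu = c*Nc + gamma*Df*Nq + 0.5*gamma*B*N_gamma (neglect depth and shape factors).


Compute qu = c*Nc + gamma*Df*Nq + 0.5*gamma*B*N_gamma
Term 1: 17.7 * 23.94 = 423.738
Term 2: 17.1 * 0.5 * 13.2 = 112.86
Term 3: 0.5 * 17.1 * 3.1 * 14.47 = 383.52735
qu = 423.738 + 112.86 + 383.52735
qu = 920.13 kPa


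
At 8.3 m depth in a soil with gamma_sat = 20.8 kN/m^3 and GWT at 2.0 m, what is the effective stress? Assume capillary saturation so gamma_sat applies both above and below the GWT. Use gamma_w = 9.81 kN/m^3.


Total stress = gamma_sat * depth
sigma = 20.8 * 8.3 = 172.64 kPa
Pore water pressure u = gamma_w * (depth - d_wt)
u = 9.81 * (8.3 - 2.0) = 61.803 kPa
Effective stress = sigma - u
sigma' = 172.64 - 61.803 = 110.84 kPa


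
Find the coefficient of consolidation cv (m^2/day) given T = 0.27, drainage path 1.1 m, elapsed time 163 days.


Result: 0.002 m^2/day

Derivation:
Using cv = T * H_dr^2 / t
H_dr^2 = 1.1^2 = 1.21
cv = 0.27 * 1.21 / 163
cv = 0.002 m^2/day


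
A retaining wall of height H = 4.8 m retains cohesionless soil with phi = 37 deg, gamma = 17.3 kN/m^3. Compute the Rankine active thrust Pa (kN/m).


Compute active earth pressure coefficient:
Ka = tan^2(45 - phi/2) = tan^2(26.5) = 0.248584
Compute active force:
Pa = 0.5 * Ka * gamma * H^2
Pa = 0.5 * 0.248584 * 17.3 * 4.8^2
Pa = 49.54 kN/m


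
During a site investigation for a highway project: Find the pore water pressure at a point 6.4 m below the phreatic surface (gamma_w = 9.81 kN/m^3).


Using u = gamma_w * h_w
u = 9.81 * 6.4
u = 62.78 kPa


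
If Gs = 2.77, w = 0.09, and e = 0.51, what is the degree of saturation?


Using S = Gs * w / e
S = 2.77 * 0.09 / 0.51
S = 0.4888


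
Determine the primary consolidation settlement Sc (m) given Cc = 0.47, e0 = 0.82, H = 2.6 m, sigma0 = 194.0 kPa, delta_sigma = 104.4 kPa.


Using Sc = Cc * H / (1 + e0) * log10((sigma0 + delta_sigma) / sigma0)
Stress ratio = (194.0 + 104.4) / 194.0 = 1.53814
log10(1.53814) = 0.186997
Cc * H / (1 + e0) = 0.47 * 2.6 / (1 + 0.82) = 0.671429
Sc = 0.671429 * 0.186997
Sc = 0.1256 m


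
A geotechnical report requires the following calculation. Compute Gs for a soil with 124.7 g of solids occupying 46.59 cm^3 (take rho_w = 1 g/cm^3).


Using Gs = m_s / (V_s * rho_w)
Since rho_w = 1 g/cm^3:
Gs = 124.7 / 46.59
Gs = 2.677


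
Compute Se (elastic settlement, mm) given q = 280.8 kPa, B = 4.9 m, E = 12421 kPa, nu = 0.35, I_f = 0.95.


Using Se = q * B * (1 - nu^2) * I_f / E
1 - nu^2 = 1 - 0.35^2 = 0.8775
Se = 280.8 * 4.9 * 0.8775 * 0.95 / 12421
Se = 0.092344 m
Convert to mm: Se = 0.092344 * 1000 = 92.344 mm


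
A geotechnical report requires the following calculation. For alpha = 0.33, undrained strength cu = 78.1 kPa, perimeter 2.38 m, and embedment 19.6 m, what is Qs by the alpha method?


Using Qs = alpha * cu * perimeter * L
Qs = 0.33 * 78.1 * 2.38 * 19.6
Qs = 1202.26 kN


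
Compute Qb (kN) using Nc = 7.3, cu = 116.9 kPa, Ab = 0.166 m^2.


Using Qb = Nc * cu * Ab
Qb = 7.3 * 116.9 * 0.166
Qb = 141.66 kN


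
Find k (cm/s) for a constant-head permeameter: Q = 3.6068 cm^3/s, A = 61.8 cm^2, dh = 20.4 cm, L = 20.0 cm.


Compute hydraulic gradient:
i = dh / L = 20.4 / 20.0 = 1.02
Then apply Darcy's law:
k = Q / (A * i)
k = 3.6068 / (61.8 * 1.02)
k = 3.6068 / 63.036
k = 0.057218 cm/s


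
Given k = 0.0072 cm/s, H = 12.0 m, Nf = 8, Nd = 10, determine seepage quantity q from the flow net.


Convert k to m/s for unit consistency with H:
k = 0.0072 cm/s = 0.0072 / 100 m/s = 7.2e-05 m/s
Using q = k * H * Nf / Nd
Nf / Nd = 8 / 10 = 0.8
q = 7.2e-05 * 12.0 * 0.8
q = 0.0006912 m^3/s per m


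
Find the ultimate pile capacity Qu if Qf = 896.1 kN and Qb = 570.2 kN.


Using Qu = Qf + Qb
Qu = 896.1 + 570.2
Qu = 1466.3 kN


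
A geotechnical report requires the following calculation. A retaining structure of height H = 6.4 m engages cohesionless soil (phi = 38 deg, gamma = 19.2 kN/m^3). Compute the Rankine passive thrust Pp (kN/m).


Compute passive earth pressure coefficient:
Kp = tan^2(45 + phi/2) = tan^2(64.0) = 4.203746
Compute passive force:
Pp = 0.5 * Kp * gamma * H^2
Pp = 0.5 * 4.203746 * 19.2 * 6.4^2
Pp = 1652.98 kN/m


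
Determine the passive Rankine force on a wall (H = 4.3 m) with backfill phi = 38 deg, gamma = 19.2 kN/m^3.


Compute passive earth pressure coefficient:
Kp = tan^2(45 + phi/2) = tan^2(64.0) = 4.203746
Compute passive force:
Pp = 0.5 * Kp * gamma * H^2
Pp = 0.5 * 4.203746 * 19.2 * 4.3^2
Pp = 746.18 kN/m


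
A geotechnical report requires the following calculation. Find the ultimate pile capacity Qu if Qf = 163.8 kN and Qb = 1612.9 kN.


Using Qu = Qf + Qb
Qu = 163.8 + 1612.9
Qu = 1776.7 kN


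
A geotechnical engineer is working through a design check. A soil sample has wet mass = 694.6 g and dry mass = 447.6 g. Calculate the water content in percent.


Using w = (m_wet - m_dry) / m_dry * 100
m_wet - m_dry = 694.6 - 447.6 = 247.0 g
w = 247.0 / 447.6 * 100
w = 55.18 %


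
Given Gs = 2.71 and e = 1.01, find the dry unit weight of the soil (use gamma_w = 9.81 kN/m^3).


Using gamma_d = Gs * gamma_w / (1 + e)
gamma_d = 2.71 * 9.81 / (1 + 1.01)
gamma_d = 2.71 * 9.81 / 2.01
gamma_d = 13.226 kN/m^3


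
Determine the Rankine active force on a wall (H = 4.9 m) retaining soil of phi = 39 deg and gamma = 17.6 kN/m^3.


Compute active earth pressure coefficient:
Ka = tan^2(45 - phi/2) = tan^2(25.5) = 0.227506
Compute active force:
Pa = 0.5 * Ka * gamma * H^2
Pa = 0.5 * 0.227506 * 17.6 * 4.9^2
Pa = 48.07 kN/m


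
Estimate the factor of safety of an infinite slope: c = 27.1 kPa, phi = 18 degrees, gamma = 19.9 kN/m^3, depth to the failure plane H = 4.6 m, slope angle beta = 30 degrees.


Using Fs = c / (gamma*H*sin(beta)*cos(beta)) + tan(phi)/tan(beta)
Cohesion contribution = 27.1 / (19.9*4.6*sin(30)*cos(30))
Cohesion contribution = 0.683688
Friction contribution = tan(18)/tan(30) = 0.562777
Fs = 0.683688 + 0.562777
Fs = 1.246


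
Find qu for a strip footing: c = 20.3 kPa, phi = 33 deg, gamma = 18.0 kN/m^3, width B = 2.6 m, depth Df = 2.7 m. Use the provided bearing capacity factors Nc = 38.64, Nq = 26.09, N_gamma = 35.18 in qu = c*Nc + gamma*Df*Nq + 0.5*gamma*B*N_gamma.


Compute qu = c*Nc + gamma*Df*Nq + 0.5*gamma*B*N_gamma
Term 1: 20.3 * 38.64 = 784.392
Term 2: 18.0 * 2.7 * 26.09 = 1267.974
Term 3: 0.5 * 18.0 * 2.6 * 35.18 = 823.212
qu = 784.392 + 1267.974 + 823.212
qu = 2875.58 kPa


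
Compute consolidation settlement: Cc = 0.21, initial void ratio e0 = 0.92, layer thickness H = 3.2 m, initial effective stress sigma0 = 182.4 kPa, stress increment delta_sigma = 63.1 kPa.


Using Sc = Cc * H / (1 + e0) * log10((sigma0 + delta_sigma) / sigma0)
Stress ratio = (182.4 + 63.1) / 182.4 = 1.34594
log10(1.34594) = 0.129027
Cc * H / (1 + e0) = 0.21 * 3.2 / (1 + 0.92) = 0.35
Sc = 0.35 * 0.129027
Sc = 0.0452 m


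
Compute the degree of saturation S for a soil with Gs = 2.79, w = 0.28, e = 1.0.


Result: 0.7812

Derivation:
Using S = Gs * w / e
S = 2.79 * 0.28 / 1.0
S = 0.7812


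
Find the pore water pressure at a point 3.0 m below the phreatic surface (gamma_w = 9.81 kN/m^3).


Using u = gamma_w * h_w
u = 9.81 * 3.0
u = 29.43 kPa


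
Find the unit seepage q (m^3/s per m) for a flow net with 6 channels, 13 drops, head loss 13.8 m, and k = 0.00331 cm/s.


Convert k to m/s for unit consistency with H:
k = 0.00331 cm/s = 0.00331 / 100 m/s = 3.31e-05 m/s
Using q = k * H * Nf / Nd
Nf / Nd = 6 / 13 = 0.4615
q = 3.31e-05 * 13.8 * 0.4615
q = 0.0002108 m^3/s per m


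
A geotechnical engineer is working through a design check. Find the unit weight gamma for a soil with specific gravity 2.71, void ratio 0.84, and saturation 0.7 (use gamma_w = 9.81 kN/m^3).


Using gamma = gamma_w * (Gs + S*e) / (1 + e)
Numerator: Gs + S*e = 2.71 + 0.7*0.84 = 3.298
Denominator: 1 + e = 1 + 0.84 = 1.84
gamma = 9.81 * 3.298 / 1.84
gamma = 17.583 kN/m^3


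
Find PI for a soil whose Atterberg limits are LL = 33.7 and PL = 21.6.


Result: 12.1

Derivation:
Using PI = LL - PL
PI = 33.7 - 21.6
PI = 12.1


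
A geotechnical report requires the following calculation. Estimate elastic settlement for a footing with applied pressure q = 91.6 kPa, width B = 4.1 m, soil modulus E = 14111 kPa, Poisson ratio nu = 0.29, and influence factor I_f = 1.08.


Using Se = q * B * (1 - nu^2) * I_f / E
1 - nu^2 = 1 - 0.29^2 = 0.9159
Se = 91.6 * 4.1 * 0.9159 * 1.08 / 14111
Se = 0.026327 m
Convert to mm: Se = 0.026327 * 1000 = 26.327 mm


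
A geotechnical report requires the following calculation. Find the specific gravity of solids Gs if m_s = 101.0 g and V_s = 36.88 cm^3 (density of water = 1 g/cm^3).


Using Gs = m_s / (V_s * rho_w)
Since rho_w = 1 g/cm^3:
Gs = 101.0 / 36.88
Gs = 2.739


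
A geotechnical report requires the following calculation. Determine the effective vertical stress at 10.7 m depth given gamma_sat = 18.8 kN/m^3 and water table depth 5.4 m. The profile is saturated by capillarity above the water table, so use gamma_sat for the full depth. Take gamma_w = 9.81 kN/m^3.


Total stress = gamma_sat * depth
sigma = 18.8 * 10.7 = 201.16 kPa
Pore water pressure u = gamma_w * (depth - d_wt)
u = 9.81 * (10.7 - 5.4) = 51.993 kPa
Effective stress = sigma - u
sigma' = 201.16 - 51.993 = 149.17 kPa


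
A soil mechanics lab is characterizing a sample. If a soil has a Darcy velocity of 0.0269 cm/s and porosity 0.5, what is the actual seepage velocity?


Using v_s = v_d / n
v_s = 0.0269 / 0.5
v_s = 0.0538 cm/s


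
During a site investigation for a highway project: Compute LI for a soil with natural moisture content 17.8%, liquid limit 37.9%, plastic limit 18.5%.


Result: -0.036

Derivation:
First compute the plasticity index:
PI = LL - PL = 37.9 - 18.5 = 19.4
Then compute the liquidity index:
LI = (w - PL) / PI
LI = (17.8 - 18.5) / 19.4
LI = -0.036


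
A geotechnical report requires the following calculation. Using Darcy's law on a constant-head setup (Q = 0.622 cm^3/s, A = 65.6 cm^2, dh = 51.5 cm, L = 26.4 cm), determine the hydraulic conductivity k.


Result: 0.004861 cm/s

Derivation:
Compute hydraulic gradient:
i = dh / L = 51.5 / 26.4 = 1.95076
Then apply Darcy's law:
k = Q / (A * i)
k = 0.622 / (65.6 * 1.95076)
k = 0.622 / 127.97
k = 0.004861 cm/s


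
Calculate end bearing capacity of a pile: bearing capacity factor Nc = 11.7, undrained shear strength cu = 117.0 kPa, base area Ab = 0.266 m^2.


Using Qb = Nc * cu * Ab
Qb = 11.7 * 117.0 * 0.266
Qb = 364.13 kN


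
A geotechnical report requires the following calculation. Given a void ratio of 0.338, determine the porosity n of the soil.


Using the relation n = e / (1 + e)
n = 0.338 / (1 + 0.338)
n = 0.338 / 1.338
n = 0.2526


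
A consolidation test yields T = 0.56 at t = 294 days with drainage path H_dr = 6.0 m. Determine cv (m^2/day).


Using cv = T * H_dr^2 / t
H_dr^2 = 6.0^2 = 36.0
cv = 0.56 * 36.0 / 294
cv = 0.06857 m^2/day


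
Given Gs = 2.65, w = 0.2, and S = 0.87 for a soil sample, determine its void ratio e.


Result: 0.6092

Derivation:
Using the relation e = Gs * w / S
e = 2.65 * 0.2 / 0.87
e = 0.6092


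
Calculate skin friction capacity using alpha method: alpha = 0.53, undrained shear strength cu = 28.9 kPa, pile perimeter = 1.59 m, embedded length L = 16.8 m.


Using Qs = alpha * cu * perimeter * L
Qs = 0.53 * 28.9 * 1.59 * 16.8
Qs = 409.15 kN


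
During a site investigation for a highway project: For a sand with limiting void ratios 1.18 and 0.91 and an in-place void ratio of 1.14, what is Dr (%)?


Result: 14.81 %

Derivation:
Using Dr = (e_max - e) / (e_max - e_min) * 100
e_max - e = 1.18 - 1.14 = 0.04
e_max - e_min = 1.18 - 0.91 = 0.27
Dr = 0.04 / 0.27 * 100
Dr = 14.81 %


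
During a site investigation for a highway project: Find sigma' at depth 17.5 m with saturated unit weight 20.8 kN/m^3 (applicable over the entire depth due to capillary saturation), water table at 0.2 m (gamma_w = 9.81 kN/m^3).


Result: 194.29 kPa

Derivation:
Total stress = gamma_sat * depth
sigma = 20.8 * 17.5 = 364.0 kPa
Pore water pressure u = gamma_w * (depth - d_wt)
u = 9.81 * (17.5 - 0.2) = 169.713 kPa
Effective stress = sigma - u
sigma' = 364.0 - 169.713 = 194.29 kPa


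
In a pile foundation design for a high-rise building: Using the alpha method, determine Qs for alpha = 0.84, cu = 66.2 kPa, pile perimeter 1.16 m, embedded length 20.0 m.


Result: 1290.11 kN

Derivation:
Using Qs = alpha * cu * perimeter * L
Qs = 0.84 * 66.2 * 1.16 * 20.0
Qs = 1290.11 kN


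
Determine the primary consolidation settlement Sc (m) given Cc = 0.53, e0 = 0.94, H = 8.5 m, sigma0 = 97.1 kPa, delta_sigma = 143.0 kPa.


Using Sc = Cc * H / (1 + e0) * log10((sigma0 + delta_sigma) / sigma0)
Stress ratio = (97.1 + 143.0) / 97.1 = 2.47271
log10(2.47271) = 0.393173
Cc * H / (1 + e0) = 0.53 * 8.5 / (1 + 0.94) = 2.32216
Sc = 2.32216 * 0.393173
Sc = 0.913 m


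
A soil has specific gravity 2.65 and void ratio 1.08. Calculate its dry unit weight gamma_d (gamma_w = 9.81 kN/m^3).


Using gamma_d = Gs * gamma_w / (1 + e)
gamma_d = 2.65 * 9.81 / (1 + 1.08)
gamma_d = 2.65 * 9.81 / 2.08
gamma_d = 12.498 kN/m^3


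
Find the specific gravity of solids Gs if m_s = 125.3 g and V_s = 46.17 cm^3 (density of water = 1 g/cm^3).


Result: 2.714

Derivation:
Using Gs = m_s / (V_s * rho_w)
Since rho_w = 1 g/cm^3:
Gs = 125.3 / 46.17
Gs = 2.714


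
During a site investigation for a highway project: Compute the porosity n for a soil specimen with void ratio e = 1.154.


Result: 0.5357

Derivation:
Using the relation n = e / (1 + e)
n = 1.154 / (1 + 1.154)
n = 1.154 / 2.154
n = 0.5357


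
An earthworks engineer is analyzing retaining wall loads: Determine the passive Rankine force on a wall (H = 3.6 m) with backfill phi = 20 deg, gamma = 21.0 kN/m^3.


Compute passive earth pressure coefficient:
Kp = tan^2(45 + phi/2) = tan^2(55.0) = 2.039607
Compute passive force:
Pp = 0.5 * Kp * gamma * H^2
Pp = 0.5 * 2.039607 * 21.0 * 3.6^2
Pp = 277.55 kN/m


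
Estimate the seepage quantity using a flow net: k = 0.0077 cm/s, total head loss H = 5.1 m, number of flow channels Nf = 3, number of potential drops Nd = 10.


Result: 0.0001178 m^3/s per m

Derivation:
Convert k to m/s for unit consistency with H:
k = 0.0077 cm/s = 0.0077 / 100 m/s = 7.7e-05 m/s
Using q = k * H * Nf / Nd
Nf / Nd = 3 / 10 = 0.3
q = 7.7e-05 * 5.1 * 0.3
q = 0.0001178 m^3/s per m


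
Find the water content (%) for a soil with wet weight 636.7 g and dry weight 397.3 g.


Result: 60.26 %

Derivation:
Using w = (m_wet - m_dry) / m_dry * 100
m_wet - m_dry = 636.7 - 397.3 = 239.4 g
w = 239.4 / 397.3 * 100
w = 60.26 %


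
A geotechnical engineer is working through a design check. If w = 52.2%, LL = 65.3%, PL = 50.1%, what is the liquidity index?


First compute the plasticity index:
PI = LL - PL = 65.3 - 50.1 = 15.2
Then compute the liquidity index:
LI = (w - PL) / PI
LI = (52.2 - 50.1) / 15.2
LI = 0.138


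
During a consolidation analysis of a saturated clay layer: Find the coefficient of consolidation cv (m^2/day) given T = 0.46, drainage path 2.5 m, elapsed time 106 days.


Result: 0.02712 m^2/day

Derivation:
Using cv = T * H_dr^2 / t
H_dr^2 = 2.5^2 = 6.25
cv = 0.46 * 6.25 / 106
cv = 0.02712 m^2/day


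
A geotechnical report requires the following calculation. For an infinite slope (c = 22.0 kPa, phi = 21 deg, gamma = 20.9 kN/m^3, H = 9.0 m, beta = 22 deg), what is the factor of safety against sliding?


Using Fs = c / (gamma*H*sin(beta)*cos(beta)) + tan(phi)/tan(beta)
Cohesion contribution = 22.0 / (20.9*9.0*sin(22)*cos(22))
Cohesion contribution = 0.336738
Friction contribution = tan(21)/tan(22) = 0.950097
Fs = 0.336738 + 0.950097
Fs = 1.287


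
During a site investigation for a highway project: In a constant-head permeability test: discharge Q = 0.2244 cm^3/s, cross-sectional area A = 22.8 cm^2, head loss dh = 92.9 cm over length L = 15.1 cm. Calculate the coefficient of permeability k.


Compute hydraulic gradient:
i = dh / L = 92.9 / 15.1 = 6.15232
Then apply Darcy's law:
k = Q / (A * i)
k = 0.2244 / (22.8 * 6.15232)
k = 0.2244 / 140.273
k = 0.0016 cm/s


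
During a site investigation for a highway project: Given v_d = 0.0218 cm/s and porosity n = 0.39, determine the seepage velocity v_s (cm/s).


Using v_s = v_d / n
v_s = 0.0218 / 0.39
v_s = 0.0559 cm/s


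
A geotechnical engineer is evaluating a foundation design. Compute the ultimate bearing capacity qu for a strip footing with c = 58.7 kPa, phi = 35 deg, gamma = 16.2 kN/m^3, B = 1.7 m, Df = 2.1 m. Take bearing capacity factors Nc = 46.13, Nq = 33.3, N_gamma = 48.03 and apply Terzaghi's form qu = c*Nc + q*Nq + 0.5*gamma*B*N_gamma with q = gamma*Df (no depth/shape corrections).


Result: 4502.07 kPa

Derivation:
Compute qu = c*Nc + gamma*Df*Nq + 0.5*gamma*B*N_gamma
Term 1: 58.7 * 46.13 = 2707.831
Term 2: 16.2 * 2.1 * 33.3 = 1132.866
Term 3: 0.5 * 16.2 * 1.7 * 48.03 = 661.3731
qu = 2707.831 + 1132.866 + 661.3731
qu = 4502.07 kPa


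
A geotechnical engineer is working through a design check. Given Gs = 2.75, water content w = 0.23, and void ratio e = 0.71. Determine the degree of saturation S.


Using S = Gs * w / e
S = 2.75 * 0.23 / 0.71
S = 0.8908


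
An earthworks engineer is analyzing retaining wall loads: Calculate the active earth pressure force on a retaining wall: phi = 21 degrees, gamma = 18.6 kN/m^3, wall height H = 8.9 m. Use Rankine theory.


Result: 347.96 kN/m

Derivation:
Compute active earth pressure coefficient:
Ka = tan^2(45 - phi/2) = tan^2(34.5) = 0.472355
Compute active force:
Pa = 0.5 * Ka * gamma * H^2
Pa = 0.5 * 0.472355 * 18.6 * 8.9^2
Pa = 347.96 kN/m


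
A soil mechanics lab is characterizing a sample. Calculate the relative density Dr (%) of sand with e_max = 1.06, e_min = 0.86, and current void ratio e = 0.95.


Using Dr = (e_max - e) / (e_max - e_min) * 100
e_max - e = 1.06 - 0.95 = 0.11
e_max - e_min = 1.06 - 0.86 = 0.2
Dr = 0.11 / 0.2 * 100
Dr = 55.0 %


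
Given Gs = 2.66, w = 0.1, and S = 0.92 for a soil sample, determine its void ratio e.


Result: 0.2891

Derivation:
Using the relation e = Gs * w / S
e = 2.66 * 0.1 / 0.92
e = 0.2891


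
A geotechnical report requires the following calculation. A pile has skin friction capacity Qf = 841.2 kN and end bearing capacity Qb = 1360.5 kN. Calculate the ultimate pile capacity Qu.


Using Qu = Qf + Qb
Qu = 841.2 + 1360.5
Qu = 2201.7 kN


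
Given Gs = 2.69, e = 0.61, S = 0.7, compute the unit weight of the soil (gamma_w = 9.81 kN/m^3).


Using gamma = gamma_w * (Gs + S*e) / (1 + e)
Numerator: Gs + S*e = 2.69 + 0.7*0.61 = 3.117
Denominator: 1 + e = 1 + 0.61 = 1.61
gamma = 9.81 * 3.117 / 1.61
gamma = 18.992 kN/m^3


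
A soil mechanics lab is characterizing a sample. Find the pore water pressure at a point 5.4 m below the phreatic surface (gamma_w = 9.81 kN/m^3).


Result: 52.97 kPa

Derivation:
Using u = gamma_w * h_w
u = 9.81 * 5.4
u = 52.97 kPa


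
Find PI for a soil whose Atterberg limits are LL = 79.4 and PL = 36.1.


Using PI = LL - PL
PI = 79.4 - 36.1
PI = 43.3


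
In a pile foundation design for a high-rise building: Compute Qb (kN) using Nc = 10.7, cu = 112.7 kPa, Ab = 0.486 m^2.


Result: 586.06 kN

Derivation:
Using Qb = Nc * cu * Ab
Qb = 10.7 * 112.7 * 0.486
Qb = 586.06 kN


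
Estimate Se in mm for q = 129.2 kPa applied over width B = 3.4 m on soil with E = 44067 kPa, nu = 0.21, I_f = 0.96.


Result: 9.148 mm

Derivation:
Using Se = q * B * (1 - nu^2) * I_f / E
1 - nu^2 = 1 - 0.21^2 = 0.9559
Se = 129.2 * 3.4 * 0.9559 * 0.96 / 44067
Se = 0.009148 m
Convert to mm: Se = 0.009148 * 1000 = 9.148 mm


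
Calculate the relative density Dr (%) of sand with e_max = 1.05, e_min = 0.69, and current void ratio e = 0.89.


Result: 44.44 %

Derivation:
Using Dr = (e_max - e) / (e_max - e_min) * 100
e_max - e = 1.05 - 0.89 = 0.16
e_max - e_min = 1.05 - 0.69 = 0.36
Dr = 0.16 / 0.36 * 100
Dr = 44.44 %


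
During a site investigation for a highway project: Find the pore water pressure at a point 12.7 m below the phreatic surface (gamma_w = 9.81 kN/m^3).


Result: 124.59 kPa

Derivation:
Using u = gamma_w * h_w
u = 9.81 * 12.7
u = 124.59 kPa


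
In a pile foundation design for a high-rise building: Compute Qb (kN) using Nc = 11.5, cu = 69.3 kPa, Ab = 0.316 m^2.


Using Qb = Nc * cu * Ab
Qb = 11.5 * 69.3 * 0.316
Qb = 251.84 kN


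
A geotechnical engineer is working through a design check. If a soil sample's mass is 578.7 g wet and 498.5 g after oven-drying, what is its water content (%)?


Using w = (m_wet - m_dry) / m_dry * 100
m_wet - m_dry = 578.7 - 498.5 = 80.2 g
w = 80.2 / 498.5 * 100
w = 16.09 %


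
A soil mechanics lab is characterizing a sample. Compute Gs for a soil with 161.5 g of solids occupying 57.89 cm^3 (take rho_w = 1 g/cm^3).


Using Gs = m_s / (V_s * rho_w)
Since rho_w = 1 g/cm^3:
Gs = 161.5 / 57.89
Gs = 2.79


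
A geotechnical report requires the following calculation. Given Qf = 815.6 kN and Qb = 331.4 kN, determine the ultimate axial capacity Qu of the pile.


Using Qu = Qf + Qb
Qu = 815.6 + 331.4
Qu = 1147.0 kN


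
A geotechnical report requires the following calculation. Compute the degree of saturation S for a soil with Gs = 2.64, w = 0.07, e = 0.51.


Result: 0.3624

Derivation:
Using S = Gs * w / e
S = 2.64 * 0.07 / 0.51
S = 0.3624


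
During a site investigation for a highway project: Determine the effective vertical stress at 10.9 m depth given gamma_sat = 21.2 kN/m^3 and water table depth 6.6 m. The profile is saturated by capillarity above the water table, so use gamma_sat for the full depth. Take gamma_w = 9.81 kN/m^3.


Result: 188.9 kPa

Derivation:
Total stress = gamma_sat * depth
sigma = 21.2 * 10.9 = 231.08 kPa
Pore water pressure u = gamma_w * (depth - d_wt)
u = 9.81 * (10.9 - 6.6) = 42.183 kPa
Effective stress = sigma - u
sigma' = 231.08 - 42.183 = 188.9 kPa


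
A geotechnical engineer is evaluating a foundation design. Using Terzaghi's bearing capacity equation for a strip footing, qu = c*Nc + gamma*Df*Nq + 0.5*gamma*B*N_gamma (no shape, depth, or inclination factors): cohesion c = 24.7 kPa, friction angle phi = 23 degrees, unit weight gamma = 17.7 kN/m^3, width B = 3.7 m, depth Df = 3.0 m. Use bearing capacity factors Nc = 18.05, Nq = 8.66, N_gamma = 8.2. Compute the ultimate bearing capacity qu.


Compute qu = c*Nc + gamma*Df*Nq + 0.5*gamma*B*N_gamma
Term 1: 24.7 * 18.05 = 445.835
Term 2: 17.7 * 3.0 * 8.66 = 459.846
Term 3: 0.5 * 17.7 * 3.7 * 8.2 = 268.509
qu = 445.835 + 459.846 + 268.509
qu = 1174.19 kPa


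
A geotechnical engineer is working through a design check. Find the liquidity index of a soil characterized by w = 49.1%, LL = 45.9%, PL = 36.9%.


First compute the plasticity index:
PI = LL - PL = 45.9 - 36.9 = 9.0
Then compute the liquidity index:
LI = (w - PL) / PI
LI = (49.1 - 36.9) / 9.0
LI = 1.356


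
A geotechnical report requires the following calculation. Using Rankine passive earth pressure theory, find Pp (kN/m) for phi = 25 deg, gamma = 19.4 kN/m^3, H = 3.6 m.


Result: 309.74 kN/m

Derivation:
Compute passive earth pressure coefficient:
Kp = tan^2(45 + phi/2) = tan^2(57.5) = 2.463913
Compute passive force:
Pp = 0.5 * Kp * gamma * H^2
Pp = 0.5 * 2.463913 * 19.4 * 3.6^2
Pp = 309.74 kN/m


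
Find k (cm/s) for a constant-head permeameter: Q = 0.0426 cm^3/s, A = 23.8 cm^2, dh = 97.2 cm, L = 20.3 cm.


Compute hydraulic gradient:
i = dh / L = 97.2 / 20.3 = 4.78818
Then apply Darcy's law:
k = Q / (A * i)
k = 0.0426 / (23.8 * 4.78818)
k = 0.0426 / 113.959
k = 0.000374 cm/s


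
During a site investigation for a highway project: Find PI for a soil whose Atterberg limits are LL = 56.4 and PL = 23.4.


Using PI = LL - PL
PI = 56.4 - 23.4
PI = 33.0


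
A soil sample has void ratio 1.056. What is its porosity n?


Using the relation n = e / (1 + e)
n = 1.056 / (1 + 1.056)
n = 1.056 / 2.056
n = 0.5136


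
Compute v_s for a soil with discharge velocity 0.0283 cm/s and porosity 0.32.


Using v_s = v_d / n
v_s = 0.0283 / 0.32
v_s = 0.08844 cm/s


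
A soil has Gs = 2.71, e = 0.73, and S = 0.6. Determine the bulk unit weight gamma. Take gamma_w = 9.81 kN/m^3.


Result: 17.851 kN/m^3

Derivation:
Using gamma = gamma_w * (Gs + S*e) / (1 + e)
Numerator: Gs + S*e = 2.71 + 0.6*0.73 = 3.148
Denominator: 1 + e = 1 + 0.73 = 1.73
gamma = 9.81 * 3.148 / 1.73
gamma = 17.851 kN/m^3


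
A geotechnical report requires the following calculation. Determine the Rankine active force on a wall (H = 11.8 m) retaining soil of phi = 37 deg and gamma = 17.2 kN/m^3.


Result: 297.67 kN/m

Derivation:
Compute active earth pressure coefficient:
Ka = tan^2(45 - phi/2) = tan^2(26.5) = 0.248584
Compute active force:
Pa = 0.5 * Ka * gamma * H^2
Pa = 0.5 * 0.248584 * 17.2 * 11.8^2
Pa = 297.67 kN/m


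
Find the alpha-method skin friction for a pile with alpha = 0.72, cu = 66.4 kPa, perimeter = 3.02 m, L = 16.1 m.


Using Qs = alpha * cu * perimeter * L
Qs = 0.72 * 66.4 * 3.02 * 16.1
Qs = 2324.52 kN


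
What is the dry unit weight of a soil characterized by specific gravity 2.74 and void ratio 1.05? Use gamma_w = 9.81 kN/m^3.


Using gamma_d = Gs * gamma_w / (1 + e)
gamma_d = 2.74 * 9.81 / (1 + 1.05)
gamma_d = 2.74 * 9.81 / 2.05
gamma_d = 13.112 kN/m^3


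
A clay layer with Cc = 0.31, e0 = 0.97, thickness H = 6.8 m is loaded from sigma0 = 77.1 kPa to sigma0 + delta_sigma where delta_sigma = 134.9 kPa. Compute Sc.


Using Sc = Cc * H / (1 + e0) * log10((sigma0 + delta_sigma) / sigma0)
Stress ratio = (77.1 + 134.9) / 77.1 = 2.74968
log10(2.74968) = 0.439281
Cc * H / (1 + e0) = 0.31 * 6.8 / (1 + 0.97) = 1.07005
Sc = 1.07005 * 0.439281
Sc = 0.4701 m


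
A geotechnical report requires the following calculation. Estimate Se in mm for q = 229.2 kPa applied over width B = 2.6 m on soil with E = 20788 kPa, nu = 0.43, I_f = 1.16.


Using Se = q * B * (1 - nu^2) * I_f / E
1 - nu^2 = 1 - 0.43^2 = 0.8151
Se = 229.2 * 2.6 * 0.8151 * 1.16 / 20788
Se = 0.027105 m
Convert to mm: Se = 0.027105 * 1000 = 27.105 mm


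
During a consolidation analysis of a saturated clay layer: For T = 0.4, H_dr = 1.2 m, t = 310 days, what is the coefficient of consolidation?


Result: 0.00186 m^2/day

Derivation:
Using cv = T * H_dr^2 / t
H_dr^2 = 1.2^2 = 1.44
cv = 0.4 * 1.44 / 310
cv = 0.00186 m^2/day


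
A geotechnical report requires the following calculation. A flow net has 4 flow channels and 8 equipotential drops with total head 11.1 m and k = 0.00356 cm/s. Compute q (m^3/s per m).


Convert k to m/s for unit consistency with H:
k = 0.00356 cm/s = 0.00356 / 100 m/s = 3.56e-05 m/s
Using q = k * H * Nf / Nd
Nf / Nd = 4 / 8 = 0.5
q = 3.56e-05 * 11.1 * 0.5
q = 0.0001976 m^3/s per m


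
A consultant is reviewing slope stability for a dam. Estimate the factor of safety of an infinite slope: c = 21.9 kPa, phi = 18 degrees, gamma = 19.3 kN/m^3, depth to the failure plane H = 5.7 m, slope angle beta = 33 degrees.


Result: 0.936

Derivation:
Using Fs = c / (gamma*H*sin(beta)*cos(beta)) + tan(phi)/tan(beta)
Cohesion contribution = 21.9 / (19.3*5.7*sin(33)*cos(33))
Cohesion contribution = 0.435825
Friction contribution = tan(18)/tan(33) = 0.500332
Fs = 0.435825 + 0.500332
Fs = 0.936


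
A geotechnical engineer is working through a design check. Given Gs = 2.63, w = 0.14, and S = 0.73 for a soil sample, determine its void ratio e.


Using the relation e = Gs * w / S
e = 2.63 * 0.14 / 0.73
e = 0.5044


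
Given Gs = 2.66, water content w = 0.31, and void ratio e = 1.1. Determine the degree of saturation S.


Using S = Gs * w / e
S = 2.66 * 0.31 / 1.1
S = 0.7496


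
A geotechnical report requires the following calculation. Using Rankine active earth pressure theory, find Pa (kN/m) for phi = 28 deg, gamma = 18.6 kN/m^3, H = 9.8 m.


Result: 322.46 kN/m

Derivation:
Compute active earth pressure coefficient:
Ka = tan^2(45 - phi/2) = tan^2(31.0) = 0.361033
Compute active force:
Pa = 0.5 * Ka * gamma * H^2
Pa = 0.5 * 0.361033 * 18.6 * 9.8^2
Pa = 322.46 kN/m


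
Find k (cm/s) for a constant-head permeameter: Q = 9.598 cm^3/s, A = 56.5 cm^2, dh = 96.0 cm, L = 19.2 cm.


Result: 0.033975 cm/s

Derivation:
Compute hydraulic gradient:
i = dh / L = 96.0 / 19.2 = 5
Then apply Darcy's law:
k = Q / (A * i)
k = 9.598 / (56.5 * 5)
k = 9.598 / 282.5
k = 0.033975 cm/s


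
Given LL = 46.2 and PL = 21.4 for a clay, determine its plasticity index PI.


Result: 24.8

Derivation:
Using PI = LL - PL
PI = 46.2 - 21.4
PI = 24.8


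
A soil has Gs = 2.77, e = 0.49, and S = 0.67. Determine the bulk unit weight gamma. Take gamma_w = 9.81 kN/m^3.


Using gamma = gamma_w * (Gs + S*e) / (1 + e)
Numerator: Gs + S*e = 2.77 + 0.67*0.49 = 3.0983
Denominator: 1 + e = 1 + 0.49 = 1.49
gamma = 9.81 * 3.0983 / 1.49
gamma = 20.399 kN/m^3


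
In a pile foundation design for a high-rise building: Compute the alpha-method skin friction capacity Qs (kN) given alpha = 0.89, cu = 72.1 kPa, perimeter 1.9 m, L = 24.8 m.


Using Qs = alpha * cu * perimeter * L
Qs = 0.89 * 72.1 * 1.9 * 24.8
Qs = 3023.64 kN


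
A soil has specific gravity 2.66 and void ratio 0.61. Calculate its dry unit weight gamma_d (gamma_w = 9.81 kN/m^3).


Result: 16.208 kN/m^3

Derivation:
Using gamma_d = Gs * gamma_w / (1 + e)
gamma_d = 2.66 * 9.81 / (1 + 0.61)
gamma_d = 2.66 * 9.81 / 1.61
gamma_d = 16.208 kN/m^3


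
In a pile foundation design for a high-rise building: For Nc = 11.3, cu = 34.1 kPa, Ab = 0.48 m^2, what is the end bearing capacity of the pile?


Using Qb = Nc * cu * Ab
Qb = 11.3 * 34.1 * 0.48
Qb = 184.96 kN


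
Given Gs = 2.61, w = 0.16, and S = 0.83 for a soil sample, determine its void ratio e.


Result: 0.5031

Derivation:
Using the relation e = Gs * w / S
e = 2.61 * 0.16 / 0.83
e = 0.5031


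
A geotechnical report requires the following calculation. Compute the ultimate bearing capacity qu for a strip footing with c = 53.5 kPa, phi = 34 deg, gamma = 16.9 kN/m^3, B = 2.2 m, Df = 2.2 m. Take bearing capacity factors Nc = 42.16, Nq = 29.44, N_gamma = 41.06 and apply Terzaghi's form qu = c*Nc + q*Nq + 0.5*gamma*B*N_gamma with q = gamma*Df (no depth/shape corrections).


Result: 4113.44 kPa

Derivation:
Compute qu = c*Nc + gamma*Df*Nq + 0.5*gamma*B*N_gamma
Term 1: 53.5 * 42.16 = 2255.56
Term 2: 16.9 * 2.2 * 29.44 = 1094.5792
Term 3: 0.5 * 16.9 * 2.2 * 41.06 = 763.3054
qu = 2255.56 + 1094.5792 + 763.3054
qu = 4113.44 kPa


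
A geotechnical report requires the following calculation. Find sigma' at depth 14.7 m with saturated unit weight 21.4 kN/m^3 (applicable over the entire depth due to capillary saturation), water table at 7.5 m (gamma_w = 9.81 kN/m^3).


Total stress = gamma_sat * depth
sigma = 21.4 * 14.7 = 314.58 kPa
Pore water pressure u = gamma_w * (depth - d_wt)
u = 9.81 * (14.7 - 7.5) = 70.632 kPa
Effective stress = sigma - u
sigma' = 314.58 - 70.632 = 243.95 kPa


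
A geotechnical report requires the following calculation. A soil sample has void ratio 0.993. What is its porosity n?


Result: 0.4982

Derivation:
Using the relation n = e / (1 + e)
n = 0.993 / (1 + 0.993)
n = 0.993 / 1.993
n = 0.4982


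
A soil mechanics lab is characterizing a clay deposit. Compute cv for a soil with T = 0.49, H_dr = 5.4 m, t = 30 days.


Using cv = T * H_dr^2 / t
H_dr^2 = 5.4^2 = 29.16
cv = 0.49 * 29.16 / 30
cv = 0.47628 m^2/day


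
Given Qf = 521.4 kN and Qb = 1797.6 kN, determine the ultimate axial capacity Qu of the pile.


Using Qu = Qf + Qb
Qu = 521.4 + 1797.6
Qu = 2319.0 kN


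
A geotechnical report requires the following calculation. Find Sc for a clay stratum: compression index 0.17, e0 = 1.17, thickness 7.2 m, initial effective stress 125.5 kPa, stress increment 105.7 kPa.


Using Sc = Cc * H / (1 + e0) * log10((sigma0 + delta_sigma) / sigma0)
Stress ratio = (125.5 + 105.7) / 125.5 = 1.84223
log10(1.84223) = 0.265344
Cc * H / (1 + e0) = 0.17 * 7.2 / (1 + 1.17) = 0.564055
Sc = 0.564055 * 0.265344
Sc = 0.1497 m


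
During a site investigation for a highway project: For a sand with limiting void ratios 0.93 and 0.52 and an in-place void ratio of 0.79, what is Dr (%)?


Using Dr = (e_max - e) / (e_max - e_min) * 100
e_max - e = 0.93 - 0.79 = 0.14
e_max - e_min = 0.93 - 0.52 = 0.41
Dr = 0.14 / 0.41 * 100
Dr = 34.15 %


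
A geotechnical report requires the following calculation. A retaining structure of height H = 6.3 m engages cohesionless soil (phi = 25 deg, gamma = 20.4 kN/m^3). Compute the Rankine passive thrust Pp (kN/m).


Compute passive earth pressure coefficient:
Kp = tan^2(45 + phi/2) = tan^2(57.5) = 2.463913
Compute passive force:
Pp = 0.5 * Kp * gamma * H^2
Pp = 0.5 * 2.463913 * 20.4 * 6.3^2
Pp = 997.49 kN/m


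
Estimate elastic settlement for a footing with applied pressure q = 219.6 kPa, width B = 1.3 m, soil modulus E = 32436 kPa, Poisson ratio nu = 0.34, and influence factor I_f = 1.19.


Using Se = q * B * (1 - nu^2) * I_f / E
1 - nu^2 = 1 - 0.34^2 = 0.8844
Se = 219.6 * 1.3 * 0.8844 * 1.19 / 32436
Se = 0.009263 m
Convert to mm: Se = 0.009263 * 1000 = 9.263 mm


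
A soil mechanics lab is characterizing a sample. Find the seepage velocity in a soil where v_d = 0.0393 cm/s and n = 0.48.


Using v_s = v_d / n
v_s = 0.0393 / 0.48
v_s = 0.08188 cm/s


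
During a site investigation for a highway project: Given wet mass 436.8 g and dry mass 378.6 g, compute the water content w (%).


Using w = (m_wet - m_dry) / m_dry * 100
m_wet - m_dry = 436.8 - 378.6 = 58.2 g
w = 58.2 / 378.6 * 100
w = 15.37 %


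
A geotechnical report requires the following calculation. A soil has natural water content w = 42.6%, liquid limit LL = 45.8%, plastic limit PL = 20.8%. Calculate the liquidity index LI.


Result: 0.872

Derivation:
First compute the plasticity index:
PI = LL - PL = 45.8 - 20.8 = 25.0
Then compute the liquidity index:
LI = (w - PL) / PI
LI = (42.6 - 20.8) / 25.0
LI = 0.872


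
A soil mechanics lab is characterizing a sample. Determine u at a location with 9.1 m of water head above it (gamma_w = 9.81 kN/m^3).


Result: 89.27 kPa

Derivation:
Using u = gamma_w * h_w
u = 9.81 * 9.1
u = 89.27 kPa


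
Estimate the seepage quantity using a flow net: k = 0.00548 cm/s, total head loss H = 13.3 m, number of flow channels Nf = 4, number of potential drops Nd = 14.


Convert k to m/s for unit consistency with H:
k = 0.00548 cm/s = 0.00548 / 100 m/s = 5.48e-05 m/s
Using q = k * H * Nf / Nd
Nf / Nd = 4 / 14 = 0.2857
q = 5.48e-05 * 13.3 * 0.2857
q = 0.0002082 m^3/s per m


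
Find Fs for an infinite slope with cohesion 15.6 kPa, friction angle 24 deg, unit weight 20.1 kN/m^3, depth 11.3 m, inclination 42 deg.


Result: 0.633

Derivation:
Using Fs = c / (gamma*H*sin(beta)*cos(beta)) + tan(phi)/tan(beta)
Cohesion contribution = 15.6 / (20.1*11.3*sin(42)*cos(42))
Cohesion contribution = 0.138123
Friction contribution = tan(24)/tan(42) = 0.494477
Fs = 0.138123 + 0.494477
Fs = 0.633


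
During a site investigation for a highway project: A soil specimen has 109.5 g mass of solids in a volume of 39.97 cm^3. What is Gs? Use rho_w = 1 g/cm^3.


Result: 2.74

Derivation:
Using Gs = m_s / (V_s * rho_w)
Since rho_w = 1 g/cm^3:
Gs = 109.5 / 39.97
Gs = 2.74


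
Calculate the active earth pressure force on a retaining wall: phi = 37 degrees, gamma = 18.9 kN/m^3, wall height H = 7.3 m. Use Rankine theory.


Compute active earth pressure coefficient:
Ka = tan^2(45 - phi/2) = tan^2(26.5) = 0.248584
Compute active force:
Pa = 0.5 * Ka * gamma * H^2
Pa = 0.5 * 0.248584 * 18.9 * 7.3^2
Pa = 125.18 kN/m


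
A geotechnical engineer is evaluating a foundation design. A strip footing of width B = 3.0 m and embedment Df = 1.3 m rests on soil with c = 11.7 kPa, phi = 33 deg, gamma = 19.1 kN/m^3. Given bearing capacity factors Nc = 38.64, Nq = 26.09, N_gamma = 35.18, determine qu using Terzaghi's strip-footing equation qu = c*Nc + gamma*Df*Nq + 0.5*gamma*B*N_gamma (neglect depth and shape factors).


Compute qu = c*Nc + gamma*Df*Nq + 0.5*gamma*B*N_gamma
Term 1: 11.7 * 38.64 = 452.088
Term 2: 19.1 * 1.3 * 26.09 = 647.8147
Term 3: 0.5 * 19.1 * 3.0 * 35.18 = 1007.907
qu = 452.088 + 647.8147 + 1007.907
qu = 2107.81 kPa


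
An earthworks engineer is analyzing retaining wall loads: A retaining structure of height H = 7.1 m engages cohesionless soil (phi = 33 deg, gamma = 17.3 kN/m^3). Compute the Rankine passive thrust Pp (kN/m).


Compute passive earth pressure coefficient:
Kp = tan^2(45 + phi/2) = tan^2(61.5) = 3.39212
Compute passive force:
Pp = 0.5 * Kp * gamma * H^2
Pp = 0.5 * 3.39212 * 17.3 * 7.1^2
Pp = 1479.12 kN/m


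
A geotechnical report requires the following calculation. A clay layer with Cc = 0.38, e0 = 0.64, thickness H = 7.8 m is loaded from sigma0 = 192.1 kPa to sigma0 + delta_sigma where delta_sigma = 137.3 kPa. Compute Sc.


Result: 0.4233 m

Derivation:
Using Sc = Cc * H / (1 + e0) * log10((sigma0 + delta_sigma) / sigma0)
Stress ratio = (192.1 + 137.3) / 192.1 = 1.71473
log10(1.71473) = 0.234196
Cc * H / (1 + e0) = 0.38 * 7.8 / (1 + 0.64) = 1.80732
Sc = 1.80732 * 0.234196
Sc = 0.4233 m


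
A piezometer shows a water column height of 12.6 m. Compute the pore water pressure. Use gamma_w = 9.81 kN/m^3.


Using u = gamma_w * h_w
u = 9.81 * 12.6
u = 123.61 kPa


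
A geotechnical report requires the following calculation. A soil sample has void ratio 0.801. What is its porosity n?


Using the relation n = e / (1 + e)
n = 0.801 / (1 + 0.801)
n = 0.801 / 1.801
n = 0.4448


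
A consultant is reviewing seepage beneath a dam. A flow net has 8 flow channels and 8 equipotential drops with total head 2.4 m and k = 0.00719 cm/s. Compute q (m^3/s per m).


Convert k to m/s for unit consistency with H:
k = 0.00719 cm/s = 0.00719 / 100 m/s = 7.19e-05 m/s
Using q = k * H * Nf / Nd
Nf / Nd = 8 / 8 = 1.0
q = 7.19e-05 * 2.4 * 1.0
q = 0.0001726 m^3/s per m


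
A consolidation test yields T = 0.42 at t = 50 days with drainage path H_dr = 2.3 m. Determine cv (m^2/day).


Using cv = T * H_dr^2 / t
H_dr^2 = 2.3^2 = 5.29
cv = 0.42 * 5.29 / 50
cv = 0.04444 m^2/day
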